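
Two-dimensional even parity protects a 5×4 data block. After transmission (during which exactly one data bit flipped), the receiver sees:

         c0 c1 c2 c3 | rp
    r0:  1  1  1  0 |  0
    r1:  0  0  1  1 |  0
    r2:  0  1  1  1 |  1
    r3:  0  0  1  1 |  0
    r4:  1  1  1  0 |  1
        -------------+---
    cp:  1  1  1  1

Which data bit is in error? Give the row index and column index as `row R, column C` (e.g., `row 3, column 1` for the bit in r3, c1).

row 0, column 0

Recompute each row's even parity and compare to rp:
  r0: data parity 1, sent rp 0 → mismatch
  r1: data parity 0, sent rp 0 → ok
  r2: data parity 1, sent rp 1 → ok
  r3: data parity 0, sent rp 0 → ok
  r4: data parity 1, sent rp 1 → ok
Recompute each column's even parity and compare to cp:
  c0: data parity 0, sent cp 1 → mismatch
  c1: data parity 1, sent cp 1 → ok
  c2: data parity 1, sent cp 1 → ok
  c3: data parity 1, sent cp 1 → ok
Exactly one row (r0) and one column (c0) fail → the flipped bit is at their intersection.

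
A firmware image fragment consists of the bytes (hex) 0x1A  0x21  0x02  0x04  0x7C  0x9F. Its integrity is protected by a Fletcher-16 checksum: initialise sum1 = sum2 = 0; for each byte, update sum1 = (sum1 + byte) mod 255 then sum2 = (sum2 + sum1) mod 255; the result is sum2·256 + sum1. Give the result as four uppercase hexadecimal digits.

Running sums (mod 255):
  after byte 0 (0x1A): sum1=26, sum2=26
  after byte 1 (0x21): sum1=59, sum2=85
  after byte 2 (0x02): sum1=61, sum2=146
  after byte 3 (0x04): sum1=65, sum2=211
  after byte 4 (0x7C): sum1=189, sum2=145
  after byte 5 (0x9F): sum1=93, sum2=238
Checksum = sum2·256 + sum1 = 238·256 + 93 = 61021 = 0xEE5D.

EE5D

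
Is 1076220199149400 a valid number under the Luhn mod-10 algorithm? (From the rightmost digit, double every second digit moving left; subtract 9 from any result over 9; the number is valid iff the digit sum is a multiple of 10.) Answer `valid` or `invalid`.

invalid

From the right, keep odd positions and double even positions (subtract 9 from any doubled value over 9):
  doubled (positions 2,4,...): 0 9 2 9 0 4 5 2 → sum 31
  kept (positions 1,3,...): 0 4 4 9 1 2 6 0 → sum 26
Total = 57.
57 mod 10 = 7, so the number is invalid.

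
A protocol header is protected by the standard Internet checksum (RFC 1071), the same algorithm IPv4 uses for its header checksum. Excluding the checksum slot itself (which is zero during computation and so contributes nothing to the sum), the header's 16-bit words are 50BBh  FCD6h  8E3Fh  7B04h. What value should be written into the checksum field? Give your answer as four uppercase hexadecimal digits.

A929

One's-complement addition (fold any carry out of bit 15 back into bit 0):
  0x50BB + 0xFCD6 = 0x14D91 → wrap carry → 0x4D92
  0x4D92 + 0x8E3F = 0x0DBD1
  0xDBD1 + 0x7B04 = 0x156D5 → wrap carry → 0x56D6
One's-complement sum = 0x56D6.
Checksum = ~0x56D6 & 0xFFFF = 0xA929.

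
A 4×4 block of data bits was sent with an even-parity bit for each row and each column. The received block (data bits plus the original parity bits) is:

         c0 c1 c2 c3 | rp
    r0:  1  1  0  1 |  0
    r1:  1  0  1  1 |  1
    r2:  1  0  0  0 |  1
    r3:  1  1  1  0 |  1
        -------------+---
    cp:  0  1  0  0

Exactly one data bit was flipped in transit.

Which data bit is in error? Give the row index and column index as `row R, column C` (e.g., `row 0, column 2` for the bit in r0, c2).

Recompute each row's even parity and compare to rp:
  r0: data parity 1, sent rp 0 → mismatch
  r1: data parity 1, sent rp 1 → ok
  r2: data parity 1, sent rp 1 → ok
  r3: data parity 1, sent rp 1 → ok
Recompute each column's even parity and compare to cp:
  c0: data parity 0, sent cp 0 → ok
  c1: data parity 0, sent cp 1 → mismatch
  c2: data parity 0, sent cp 0 → ok
  c3: data parity 0, sent cp 0 → ok
Exactly one row (r0) and one column (c1) fail → the flipped bit is at their intersection.

row 0, column 1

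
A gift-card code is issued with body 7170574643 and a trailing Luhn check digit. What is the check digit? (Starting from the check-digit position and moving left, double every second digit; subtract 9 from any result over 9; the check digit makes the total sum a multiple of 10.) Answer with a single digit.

7

Partial digits right→left: 3 4 6 4 7 5 0 7 1 7
Double every second digit counting from the check-digit position (so the 1st, 3rd, 5th, ... of the partial from the right).
  doubled (with −9 where >9): 6 3 5 0 2 → sum 16
  kept as-is: 4 4 5 7 7 → sum 27
Total = 16 + 27 = 43.
Check digit = (10 − (43 mod 10)) mod 10 = 7.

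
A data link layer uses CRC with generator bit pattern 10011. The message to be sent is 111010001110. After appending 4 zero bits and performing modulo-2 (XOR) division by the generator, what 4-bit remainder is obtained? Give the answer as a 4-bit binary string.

Append 4 zeros: 1110100011100000. Divide by 10011 (XOR where the leading bit is 1):
  pos 0: 11101 XOR 10011 = 01110
  pos 1: 11100 XOR 10011 = 01111
  pos 2: 11110 XOR 10011 = 01101
  pos 3: 11010 XOR 10011 = 01001
  pos 4: 10011 XOR 10011 = 00000
  pos 9: 11000 XOR 10011 = 01011
  pos 10: 10110 XOR 10011 = 00101
Remainder (last 4 bits) = 1010. This is the CRC / FCS.

1010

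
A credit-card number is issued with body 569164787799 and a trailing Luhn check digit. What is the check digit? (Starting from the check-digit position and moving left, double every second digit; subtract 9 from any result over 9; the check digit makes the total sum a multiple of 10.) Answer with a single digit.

3

Partial digits right→left: 9 9 7 7 8 7 4 6 1 9 6 5
Double every second digit counting from the check-digit position (so the 1st, 3rd, 5th, ... of the partial from the right).
  doubled (with −9 where >9): 9 5 7 8 2 3 → sum 34
  kept as-is: 9 7 7 6 9 5 → sum 43
Total = 34 + 43 = 77.
Check digit = (10 − (77 mod 10)) mod 10 = 3.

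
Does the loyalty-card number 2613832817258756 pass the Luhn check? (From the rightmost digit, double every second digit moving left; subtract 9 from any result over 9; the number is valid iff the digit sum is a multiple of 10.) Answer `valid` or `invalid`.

invalid

From the right, keep odd positions and double even positions (subtract 9 from any doubled value over 9):
  doubled (positions 2,4,...): 1 7 4 2 4 7 2 4 → sum 31
  kept (positions 1,3,...): 6 7 5 7 8 3 3 6 → sum 45
Total = 76.
76 mod 10 = 6, so the number is invalid.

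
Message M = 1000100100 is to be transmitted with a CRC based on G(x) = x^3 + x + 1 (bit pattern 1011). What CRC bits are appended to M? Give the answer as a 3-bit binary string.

010

Append 3 zeros: 1000100100000. Divide by 1011 (XOR where the leading bit is 1):
  pos 0: 1000 XOR 1011 = 0011
  pos 2: 1110 XOR 1011 = 0101
  pos 3: 1010 XOR 1011 = 0001
  pos 6: 1100 XOR 1011 = 0111
  pos 7: 1110 XOR 1011 = 0101
  pos 8: 1010 XOR 1011 = 0001
Remainder (last 3 bits) = 010. This is the CRC / FCS.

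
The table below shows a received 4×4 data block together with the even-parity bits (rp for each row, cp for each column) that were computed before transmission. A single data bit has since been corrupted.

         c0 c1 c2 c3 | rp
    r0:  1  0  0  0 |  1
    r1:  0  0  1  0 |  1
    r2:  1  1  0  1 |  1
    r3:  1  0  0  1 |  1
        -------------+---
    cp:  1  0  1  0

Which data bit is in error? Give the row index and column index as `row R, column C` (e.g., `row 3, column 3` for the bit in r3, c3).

Recompute each row's even parity and compare to rp:
  r0: data parity 1, sent rp 1 → ok
  r1: data parity 1, sent rp 1 → ok
  r2: data parity 1, sent rp 1 → ok
  r3: data parity 0, sent rp 1 → mismatch
Recompute each column's even parity and compare to cp:
  c0: data parity 1, sent cp 1 → ok
  c1: data parity 1, sent cp 0 → mismatch
  c2: data parity 1, sent cp 1 → ok
  c3: data parity 0, sent cp 0 → ok
Exactly one row (r3) and one column (c1) fail → the flipped bit is at their intersection.

row 3, column 1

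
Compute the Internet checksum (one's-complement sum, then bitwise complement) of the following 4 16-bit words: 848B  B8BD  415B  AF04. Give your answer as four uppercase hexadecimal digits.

One's-complement addition (fold any carry out of bit 15 back into bit 0):
  0x848B + 0xB8BD = 0x13D48 → wrap carry → 0x3D49
  0x3D49 + 0x415B = 0x07EA4
  0x7EA4 + 0xAF04 = 0x12DA8 → wrap carry → 0x2DA9
One's-complement sum = 0x2DA9.
Checksum = ~0x2DA9 & 0xFFFF = 0xD256.

D256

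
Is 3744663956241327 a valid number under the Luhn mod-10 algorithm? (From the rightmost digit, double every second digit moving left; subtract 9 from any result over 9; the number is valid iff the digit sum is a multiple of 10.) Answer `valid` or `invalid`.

valid

From the right, keep odd positions and double even positions (subtract 9 from any doubled value over 9):
  doubled (positions 2,4,...): 4 2 4 1 6 3 8 6 → sum 34
  kept (positions 1,3,...): 7 3 4 6 9 6 4 7 → sum 46
Total = 80.
80 mod 10 = 0, so the number is valid.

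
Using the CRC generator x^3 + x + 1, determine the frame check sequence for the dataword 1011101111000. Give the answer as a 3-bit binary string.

100

Append 3 zeros: 1011101111000000. Divide by 1011 (XOR where the leading bit is 1):
  pos 0: 1011 XOR 1011 = 0000
  pos 4: 1011 XOR 1011 = 0000
  pos 8: 1100 XOR 1011 = 0111
  pos 9: 1110 XOR 1011 = 0101
  pos 10: 1010 XOR 1011 = 0001
Remainder (last 3 bits) = 100. This is the CRC / FCS.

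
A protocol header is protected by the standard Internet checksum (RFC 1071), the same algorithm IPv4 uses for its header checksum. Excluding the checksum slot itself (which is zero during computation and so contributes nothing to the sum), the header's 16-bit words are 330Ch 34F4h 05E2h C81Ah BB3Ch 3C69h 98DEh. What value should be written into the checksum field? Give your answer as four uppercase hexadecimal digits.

397E

One's-complement addition (fold any carry out of bit 15 back into bit 0):
  0x330C + 0x34F4 = 0x06800
  0x6800 + 0x05E2 = 0x06DE2
  0x6DE2 + 0xC81A = 0x135FC → wrap carry → 0x35FD
  0x35FD + 0xBB3C = 0x0F139
  0xF139 + 0x3C69 = 0x12DA2 → wrap carry → 0x2DA3
  0x2DA3 + 0x98DE = 0x0C681
One's-complement sum = 0xC681.
Checksum = ~0xC681 & 0xFFFF = 0x397E.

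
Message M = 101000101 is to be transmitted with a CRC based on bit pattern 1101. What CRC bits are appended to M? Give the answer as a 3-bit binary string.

Append 3 zeros: 101000101000. Divide by 1101 (XOR where the leading bit is 1):
  pos 0: 1010 XOR 1101 = 0111
  pos 1: 1110 XOR 1101 = 0011
  pos 3: 1101 XOR 1101 = 0000
  pos 8: 1000 XOR 1101 = 0101
Remainder (last 3 bits) = 101. This is the CRC / FCS.

101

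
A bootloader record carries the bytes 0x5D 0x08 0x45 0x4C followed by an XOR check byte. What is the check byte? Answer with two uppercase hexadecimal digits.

XOR the bytes together:
  start with 0x5D
  0x5D ⊕ 0x08 = 0x55
  0x55 ⊕ 0x45 = 0x10
  0x10 ⊕ 0x4C = 0x5C

5C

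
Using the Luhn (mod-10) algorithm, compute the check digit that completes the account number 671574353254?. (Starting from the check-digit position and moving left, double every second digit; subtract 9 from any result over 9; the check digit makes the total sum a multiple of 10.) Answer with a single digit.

Partial digits right→left: 4 5 2 3 5 3 4 7 5 1 7 6
Double every second digit counting from the check-digit position (so the 1st, 3rd, 5th, ... of the partial from the right).
  doubled (with −9 where >9): 8 4 1 8 1 5 → sum 27
  kept as-is: 5 3 3 7 1 6 → sum 25
Total = 27 + 25 = 52.
Check digit = (10 − (52 mod 10)) mod 10 = 8.

8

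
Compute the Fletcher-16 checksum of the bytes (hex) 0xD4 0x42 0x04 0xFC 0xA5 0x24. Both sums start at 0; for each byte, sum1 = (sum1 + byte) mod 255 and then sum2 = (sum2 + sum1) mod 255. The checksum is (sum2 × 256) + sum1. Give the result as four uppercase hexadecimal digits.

Running sums (mod 255):
  after byte 0 (0xD4): sum1=212, sum2=212
  after byte 1 (0x42): sum1=23, sum2=235
  after byte 2 (0x04): sum1=27, sum2=7
  after byte 3 (0xFC): sum1=24, sum2=31
  after byte 4 (0xA5): sum1=189, sum2=220
  after byte 5 (0x24): sum1=225, sum2=190
Checksum = sum2·256 + sum1 = 190·256 + 225 = 48865 = 0xBEE1.

BEE1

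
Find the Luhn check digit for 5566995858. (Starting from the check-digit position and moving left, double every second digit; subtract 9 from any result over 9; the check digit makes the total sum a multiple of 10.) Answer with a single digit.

Partial digits right→left: 8 5 8 5 9 9 6 6 5 5
Double every second digit counting from the check-digit position (so the 1st, 3rd, 5th, ... of the partial from the right).
  doubled (with −9 where >9): 7 7 9 3 1 → sum 27
  kept as-is: 5 5 9 6 5 → sum 30
Total = 27 + 30 = 57.
Check digit = (10 − (57 mod 10)) mod 10 = 3.

3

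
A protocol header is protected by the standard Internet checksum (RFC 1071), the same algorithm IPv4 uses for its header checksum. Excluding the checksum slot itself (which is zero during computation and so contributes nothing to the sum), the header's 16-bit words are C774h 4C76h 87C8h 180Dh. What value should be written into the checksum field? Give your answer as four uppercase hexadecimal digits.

4C3F

One's-complement addition (fold any carry out of bit 15 back into bit 0):
  0xC774 + 0x4C76 = 0x113EA → wrap carry → 0x13EB
  0x13EB + 0x87C8 = 0x09BB3
  0x9BB3 + 0x180D = 0x0B3C0
One's-complement sum = 0xB3C0.
Checksum = ~0xB3C0 & 0xFFFF = 0x4C3F.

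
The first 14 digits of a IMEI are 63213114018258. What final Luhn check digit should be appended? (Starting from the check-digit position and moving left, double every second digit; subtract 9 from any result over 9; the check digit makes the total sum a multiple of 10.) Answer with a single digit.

Partial digits right→left: 8 5 2 8 1 0 4 1 1 3 1 2 3 6
Double every second digit counting from the check-digit position (so the 1st, 3rd, 5th, ... of the partial from the right).
  doubled (with −9 where >9): 7 4 2 8 2 2 6 → sum 31
  kept as-is: 5 8 0 1 3 2 6 → sum 25
Total = 31 + 25 = 56.
Check digit = (10 − (56 mod 10)) mod 10 = 4.

4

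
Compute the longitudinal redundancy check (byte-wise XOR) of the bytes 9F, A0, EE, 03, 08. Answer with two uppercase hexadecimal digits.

DA

XOR the bytes together:
  start with 0x9F
  0x9F ⊕ 0xA0 = 0x3F
  0x3F ⊕ 0xEE = 0xD1
  0xD1 ⊕ 0x03 = 0xD2
  0xD2 ⊕ 0x08 = 0xDA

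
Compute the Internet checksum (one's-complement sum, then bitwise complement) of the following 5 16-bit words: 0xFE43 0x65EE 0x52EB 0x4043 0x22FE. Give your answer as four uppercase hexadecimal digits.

E5A0

One's-complement addition (fold any carry out of bit 15 back into bit 0):
  0xFE43 + 0x65EE = 0x16431 → wrap carry → 0x6432
  0x6432 + 0x52EB = 0x0B71D
  0xB71D + 0x4043 = 0x0F760
  0xF760 + 0x22FE = 0x11A5E → wrap carry → 0x1A5F
One's-complement sum = 0x1A5F.
Checksum = ~0x1A5F & 0xFFFF = 0xE5A0.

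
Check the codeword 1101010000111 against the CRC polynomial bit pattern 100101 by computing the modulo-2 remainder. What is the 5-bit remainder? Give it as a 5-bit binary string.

Modulo-2 division of 1101010000111 by 100101:
  pos 0: 110101 XOR 100101 = 010000
  pos 1: 100000 XOR 100101 = 000101
  pos 4: 101000 XOR 100101 = 001101
  pos 6: 110111 XOR 100101 = 010010
  pos 7: 100101 XOR 100101 = 000000
Remainder = 00000 (zero — the frame passes the CRC check).

00000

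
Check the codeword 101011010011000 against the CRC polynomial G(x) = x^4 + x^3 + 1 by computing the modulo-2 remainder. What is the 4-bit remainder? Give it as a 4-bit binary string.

Modulo-2 division of 101011010011000 by 11001:
  pos 0: 10101 XOR 11001 = 01100
  pos 1: 11001 XOR 11001 = 00000
  pos 7: 10011 XOR 11001 = 01010
  pos 8: 10100 XOR 11001 = 01101
  pos 9: 11010 XOR 11001 = 00011
Remainder = 0110 (nonzero — an error is detected).

0110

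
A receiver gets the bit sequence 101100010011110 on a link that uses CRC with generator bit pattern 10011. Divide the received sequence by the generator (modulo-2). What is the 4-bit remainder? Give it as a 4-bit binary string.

Modulo-2 division of 101100010011110 by 10011:
  pos 0: 10110 XOR 10011 = 00101
  pos 2: 10100 XOR 10011 = 00111
  pos 4: 11110 XOR 10011 = 01101
  pos 5: 11010 XOR 10011 = 01001
  pos 6: 10011 XOR 10011 = 00000
Remainder = 1110 (nonzero — an error is detected).

1110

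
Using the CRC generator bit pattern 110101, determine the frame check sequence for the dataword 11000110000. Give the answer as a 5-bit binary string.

00101

Append 5 zeros: 1100011000000000. Divide by 110101 (XOR where the leading bit is 1):
  pos 0: 110001 XOR 110101 = 000100
  pos 3: 100100 XOR 110101 = 010001
  pos 4: 100010 XOR 110101 = 010111
  pos 5: 101110 XOR 110101 = 011011
  pos 6: 110110 XOR 110101 = 000011
  pos 10: 110000 XOR 110101 = 000101
Remainder (last 5 bits) = 00101. This is the CRC / FCS.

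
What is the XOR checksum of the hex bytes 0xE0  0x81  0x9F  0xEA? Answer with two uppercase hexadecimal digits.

14

XOR the bytes together:
  start with 0xE0
  0xE0 ⊕ 0x81 = 0x61
  0x61 ⊕ 0x9F = 0xFE
  0xFE ⊕ 0xEA = 0x14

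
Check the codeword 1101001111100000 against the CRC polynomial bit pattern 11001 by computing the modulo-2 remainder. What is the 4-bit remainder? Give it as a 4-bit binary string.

Modulo-2 division of 1101001111100000 by 11001:
  pos 0: 11010 XOR 11001 = 00011
  pos 3: 11011 XOR 11001 = 00010
  pos 6: 10111 XOR 11001 = 01110
  pos 7: 11100 XOR 11001 = 00101
  pos 9: 10100 XOR 11001 = 01101
  pos 10: 11010 XOR 11001 = 00011
Remainder = 0110 (nonzero — an error is detected).

0110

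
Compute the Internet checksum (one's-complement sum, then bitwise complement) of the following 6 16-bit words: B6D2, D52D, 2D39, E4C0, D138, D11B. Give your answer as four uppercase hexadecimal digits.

BFB0

One's-complement addition (fold any carry out of bit 15 back into bit 0):
  0xB6D2 + 0xD52D = 0x18BFF → wrap carry → 0x8C00
  0x8C00 + 0x2D39 = 0x0B939
  0xB939 + 0xE4C0 = 0x19DF9 → wrap carry → 0x9DFA
  0x9DFA + 0xD138 = 0x16F32 → wrap carry → 0x6F33
  0x6F33 + 0xD11B = 0x1404E → wrap carry → 0x404F
One's-complement sum = 0x404F.
Checksum = ~0x404F & 0xFFFF = 0xBFB0.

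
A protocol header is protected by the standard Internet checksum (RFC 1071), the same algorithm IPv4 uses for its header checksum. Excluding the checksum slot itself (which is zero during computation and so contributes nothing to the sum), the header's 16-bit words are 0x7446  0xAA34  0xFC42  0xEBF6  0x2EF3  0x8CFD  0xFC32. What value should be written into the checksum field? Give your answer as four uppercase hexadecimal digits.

One's-complement addition (fold any carry out of bit 15 back into bit 0):
  0x7446 + 0xAA34 = 0x11E7A → wrap carry → 0x1E7B
  0x1E7B + 0xFC42 = 0x11ABD → wrap carry → 0x1ABE
  0x1ABE + 0xEBF6 = 0x106B4 → wrap carry → 0x06B5
  0x06B5 + 0x2EF3 = 0x035A8
  0x35A8 + 0x8CFD = 0x0C2A5
  0xC2A5 + 0xFC32 = 0x1BED7 → wrap carry → 0xBED8
One's-complement sum = 0xBED8.
Checksum = ~0xBED8 & 0xFFFF = 0x4127.

4127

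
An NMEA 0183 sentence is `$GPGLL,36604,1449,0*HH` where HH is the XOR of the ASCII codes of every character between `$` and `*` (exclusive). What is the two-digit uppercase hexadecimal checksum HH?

XOR the ASCII codes of the payload characters:
  'G' = 0x47 → acc = 0x47
  'P' = 0x50 → acc = 0x17
  'G' = 0x47 → acc = 0x50
  'L' = 0x4C → acc = 0x1C
  'L' = 0x4C → acc = 0x50
  ',' = 0x2C → acc = 0x7C
  '3' = 0x33 → acc = 0x4F
  '6' = 0x36 → acc = 0x79
  '6' = 0x36 → acc = 0x4F
  '0' = 0x30 → acc = 0x7F
  '4' = 0x34 → acc = 0x4B
  ',' = 0x2C → acc = 0x67
  '1' = 0x31 → acc = 0x56
  '4' = 0x34 → acc = 0x62
  '4' = 0x34 → acc = 0x56
  '9' = 0x39 → acc = 0x6F
  ',' = 0x2C → acc = 0x43
  '0' = 0x30 → acc = 0x73
Checksum = 0x73.

73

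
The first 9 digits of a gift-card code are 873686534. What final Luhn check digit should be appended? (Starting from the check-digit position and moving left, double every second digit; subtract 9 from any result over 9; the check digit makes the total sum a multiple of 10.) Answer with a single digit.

Partial digits right→left: 4 3 5 6 8 6 3 7 8
Double every second digit counting from the check-digit position (so the 1st, 3rd, 5th, ... of the partial from the right).
  doubled (with −9 where >9): 8 1 7 6 7 → sum 29
  kept as-is: 3 6 6 7 → sum 22
Total = 29 + 22 = 51.
Check digit = (10 − (51 mod 10)) mod 10 = 9.

9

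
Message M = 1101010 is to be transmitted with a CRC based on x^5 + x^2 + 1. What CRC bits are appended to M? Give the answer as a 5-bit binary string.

10001

Append 5 zeros: 110101000000. Divide by 100101 (XOR where the leading bit is 1):
  pos 0: 110101 XOR 100101 = 010000
  pos 1: 100000 XOR 100101 = 000101
  pos 4: 101000 XOR 100101 = 001101
  pos 6: 110100 XOR 100101 = 010001
Remainder (last 5 bits) = 10001. This is the CRC / FCS.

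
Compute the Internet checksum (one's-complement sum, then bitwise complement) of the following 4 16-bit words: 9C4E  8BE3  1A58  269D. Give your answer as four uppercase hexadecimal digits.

One's-complement addition (fold any carry out of bit 15 back into bit 0):
  0x9C4E + 0x8BE3 = 0x12831 → wrap carry → 0x2832
  0x2832 + 0x1A58 = 0x0428A
  0x428A + 0x269D = 0x06927
One's-complement sum = 0x6927.
Checksum = ~0x6927 & 0xFFFF = 0x96D8.

96D8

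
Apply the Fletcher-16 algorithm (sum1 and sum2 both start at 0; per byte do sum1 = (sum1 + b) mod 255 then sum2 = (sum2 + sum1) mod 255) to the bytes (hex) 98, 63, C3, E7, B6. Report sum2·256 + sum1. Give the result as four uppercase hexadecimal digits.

5A5E

Running sums (mod 255):
  after byte 0 (98): sum1=152, sum2=152
  after byte 1 (63): sum1=251, sum2=148
  after byte 2 (C3): sum1=191, sum2=84
  after byte 3 (E7): sum1=167, sum2=251
  after byte 4 (B6): sum1=94, sum2=90
Checksum = sum2·256 + sum1 = 90·256 + 94 = 23134 = 0x5A5E.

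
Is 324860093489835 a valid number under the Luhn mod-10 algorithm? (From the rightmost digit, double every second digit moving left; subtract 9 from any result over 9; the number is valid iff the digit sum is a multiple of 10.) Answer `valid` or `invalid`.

valid

From the right, keep odd positions and double even positions (subtract 9 from any doubled value over 9):
  doubled (positions 2,4,...): 6 9 8 9 0 7 4 → sum 43
  kept (positions 1,3,...): 5 8 8 3 0 6 4 3 → sum 37
Total = 80.
80 mod 10 = 0, so the number is valid.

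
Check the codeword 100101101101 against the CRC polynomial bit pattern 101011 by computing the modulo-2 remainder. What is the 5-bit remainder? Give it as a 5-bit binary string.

10011

Modulo-2 division of 100101101101 by 101011:
  pos 0: 100101 XOR 101011 = 001110
  pos 2: 111010 XOR 101011 = 010001
  pos 3: 100011 XOR 101011 = 001000
  pos 5: 100010 XOR 101011 = 001001
Remainder = 10011 (nonzero — an error is detected).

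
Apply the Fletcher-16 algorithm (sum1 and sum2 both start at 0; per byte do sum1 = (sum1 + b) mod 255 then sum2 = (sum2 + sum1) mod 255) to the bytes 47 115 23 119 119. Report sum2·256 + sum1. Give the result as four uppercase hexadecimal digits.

Running sums (mod 255):
  after byte 0 (47): sum1=47, sum2=47
  after byte 1 (115): sum1=162, sum2=209
  after byte 2 (23): sum1=185, sum2=139
  after byte 3 (119): sum1=49, sum2=188
  after byte 4 (119): sum1=168, sum2=101
Checksum = sum2·256 + sum1 = 101·256 + 168 = 26024 = 0x65A8.

65A8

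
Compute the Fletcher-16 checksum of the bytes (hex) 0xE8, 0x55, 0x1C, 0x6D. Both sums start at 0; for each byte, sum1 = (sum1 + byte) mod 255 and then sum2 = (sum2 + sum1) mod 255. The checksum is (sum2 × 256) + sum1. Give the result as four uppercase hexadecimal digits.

Running sums (mod 255):
  after byte 0 (0xE8): sum1=232, sum2=232
  after byte 1 (0x55): sum1=62, sum2=39
  after byte 2 (0x1C): sum1=90, sum2=129
  after byte 3 (0x6D): sum1=199, sum2=73
Checksum = sum2·256 + sum1 = 73·256 + 199 = 18887 = 0x49C7.

49C7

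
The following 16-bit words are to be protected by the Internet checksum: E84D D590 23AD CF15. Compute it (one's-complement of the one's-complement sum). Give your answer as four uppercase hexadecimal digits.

One's-complement addition (fold any carry out of bit 15 back into bit 0):
  0xE84D + 0xD590 = 0x1BDDD → wrap carry → 0xBDDE
  0xBDDE + 0x23AD = 0x0E18B
  0xE18B + 0xCF15 = 0x1B0A0 → wrap carry → 0xB0A1
One's-complement sum = 0xB0A1.
Checksum = ~0xB0A1 & 0xFFFF = 0x4F5E.

4F5E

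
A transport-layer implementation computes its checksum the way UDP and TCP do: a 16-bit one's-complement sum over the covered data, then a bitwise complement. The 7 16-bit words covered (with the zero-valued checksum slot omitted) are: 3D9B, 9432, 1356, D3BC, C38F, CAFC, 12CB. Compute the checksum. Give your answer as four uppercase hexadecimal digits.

A5C7

One's-complement addition (fold any carry out of bit 15 back into bit 0):
  0x3D9B + 0x9432 = 0x0D1CD
  0xD1CD + 0x1356 = 0x0E523
  0xE523 + 0xD3BC = 0x1B8DF → wrap carry → 0xB8E0
  0xB8E0 + 0xC38F = 0x17C6F → wrap carry → 0x7C70
  0x7C70 + 0xCAFC = 0x1476C → wrap carry → 0x476D
  0x476D + 0x12CB = 0x05A38
One's-complement sum = 0x5A38.
Checksum = ~0x5A38 & 0xFFFF = 0xA5C7.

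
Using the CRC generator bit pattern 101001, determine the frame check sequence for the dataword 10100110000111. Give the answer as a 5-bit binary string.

01000

Append 5 zeros: 1010011000011100000. Divide by 101001 (XOR where the leading bit is 1):
  pos 0: 101001 XOR 101001 = 000000
  pos 6: 100001 XOR 101001 = 001000
  pos 8: 100011 XOR 101001 = 001010
  pos 10: 101000 XOR 101001 = 000001
Remainder (last 5 bits) = 01000. This is the CRC / FCS.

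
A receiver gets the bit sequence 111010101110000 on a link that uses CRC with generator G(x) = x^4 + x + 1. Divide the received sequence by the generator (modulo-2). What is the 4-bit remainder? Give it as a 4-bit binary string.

Modulo-2 division of 111010101110000 by 10011:
  pos 0: 11101 XOR 10011 = 01110
  pos 1: 11100 XOR 10011 = 01111
  pos 2: 11111 XOR 10011 = 01100
  pos 3: 11000 XOR 10011 = 01011
  pos 4: 10111 XOR 10011 = 00100
  pos 6: 10011 XOR 10011 = 00000
Remainder = 0000 (zero — the frame passes the CRC check).

0000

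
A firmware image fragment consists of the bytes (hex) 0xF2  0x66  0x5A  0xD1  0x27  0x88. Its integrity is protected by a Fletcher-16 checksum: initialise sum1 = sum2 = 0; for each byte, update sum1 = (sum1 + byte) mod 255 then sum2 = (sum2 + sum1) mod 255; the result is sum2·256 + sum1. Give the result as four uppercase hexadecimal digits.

6735

Running sums (mod 255):
  after byte 0 (0xF2): sum1=242, sum2=242
  after byte 1 (0x66): sum1=89, sum2=76
  after byte 2 (0x5A): sum1=179, sum2=0
  after byte 3 (0xD1): sum1=133, sum2=133
  after byte 4 (0x27): sum1=172, sum2=50
  after byte 5 (0x88): sum1=53, sum2=103
Checksum = sum2·256 + sum1 = 103·256 + 53 = 26421 = 0x6735.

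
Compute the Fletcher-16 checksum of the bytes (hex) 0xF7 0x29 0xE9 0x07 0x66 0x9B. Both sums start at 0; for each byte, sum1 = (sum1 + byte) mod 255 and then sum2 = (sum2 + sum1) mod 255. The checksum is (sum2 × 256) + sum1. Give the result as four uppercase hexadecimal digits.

Running sums (mod 255):
  after byte 0 (0xF7): sum1=247, sum2=247
  after byte 1 (0x29): sum1=33, sum2=25
  after byte 2 (0xE9): sum1=11, sum2=36
  after byte 3 (0x07): sum1=18, sum2=54
  after byte 4 (0x66): sum1=120, sum2=174
  after byte 5 (0x9B): sum1=20, sum2=194
Checksum = sum2·256 + sum1 = 194·256 + 20 = 49684 = 0xC214.

C214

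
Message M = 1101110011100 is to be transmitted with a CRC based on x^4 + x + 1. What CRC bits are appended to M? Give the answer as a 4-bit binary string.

1101

Append 4 zeros: 11011100111000000. Divide by 10011 (XOR where the leading bit is 1):
  pos 0: 11011 XOR 10011 = 01000
  pos 1: 10001 XOR 10011 = 00010
  pos 4: 10001 XOR 10011 = 00010
  pos 7: 10110 XOR 10011 = 00101
  pos 9: 10100 XOR 10011 = 00111
  pos 11: 11100 XOR 10011 = 01111
  pos 12: 11110 XOR 10011 = 01101
Remainder (last 4 bits) = 1101. This is the CRC / FCS.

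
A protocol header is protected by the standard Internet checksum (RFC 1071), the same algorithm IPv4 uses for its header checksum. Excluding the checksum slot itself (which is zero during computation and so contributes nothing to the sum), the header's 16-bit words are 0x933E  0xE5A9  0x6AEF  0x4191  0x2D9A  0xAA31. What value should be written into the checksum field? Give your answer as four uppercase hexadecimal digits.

02CB

One's-complement addition (fold any carry out of bit 15 back into bit 0):
  0x933E + 0xE5A9 = 0x178E7 → wrap carry → 0x78E8
  0x78E8 + 0x6AEF = 0x0E3D7
  0xE3D7 + 0x4191 = 0x12568 → wrap carry → 0x2569
  0x2569 + 0x2D9A = 0x05303
  0x5303 + 0xAA31 = 0x0FD34
One's-complement sum = 0xFD34.
Checksum = ~0xFD34 & 0xFFFF = 0x02CB.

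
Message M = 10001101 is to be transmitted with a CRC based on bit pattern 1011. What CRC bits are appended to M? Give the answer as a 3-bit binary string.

010

Append 3 zeros: 10001101000. Divide by 1011 (XOR where the leading bit is 1):
  pos 0: 1000 XOR 1011 = 0011
  pos 2: 1111 XOR 1011 = 0100
  pos 3: 1000 XOR 1011 = 0011
  pos 5: 1110 XOR 1011 = 0101
  pos 6: 1010 XOR 1011 = 0001
Remainder (last 3 bits) = 010. This is the CRC / FCS.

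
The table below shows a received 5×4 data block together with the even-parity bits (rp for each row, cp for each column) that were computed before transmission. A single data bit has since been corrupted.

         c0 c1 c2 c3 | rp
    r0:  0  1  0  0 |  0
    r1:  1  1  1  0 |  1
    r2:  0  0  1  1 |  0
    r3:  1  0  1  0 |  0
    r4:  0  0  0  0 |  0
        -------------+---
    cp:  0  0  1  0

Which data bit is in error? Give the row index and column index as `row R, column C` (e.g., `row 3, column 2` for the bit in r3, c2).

row 0, column 3

Recompute each row's even parity and compare to rp:
  r0: data parity 1, sent rp 0 → mismatch
  r1: data parity 1, sent rp 1 → ok
  r2: data parity 0, sent rp 0 → ok
  r3: data parity 0, sent rp 0 → ok
  r4: data parity 0, sent rp 0 → ok
Recompute each column's even parity and compare to cp:
  c0: data parity 0, sent cp 0 → ok
  c1: data parity 0, sent cp 0 → ok
  c2: data parity 1, sent cp 1 → ok
  c3: data parity 1, sent cp 0 → mismatch
Exactly one row (r0) and one column (c3) fail → the flipped bit is at their intersection.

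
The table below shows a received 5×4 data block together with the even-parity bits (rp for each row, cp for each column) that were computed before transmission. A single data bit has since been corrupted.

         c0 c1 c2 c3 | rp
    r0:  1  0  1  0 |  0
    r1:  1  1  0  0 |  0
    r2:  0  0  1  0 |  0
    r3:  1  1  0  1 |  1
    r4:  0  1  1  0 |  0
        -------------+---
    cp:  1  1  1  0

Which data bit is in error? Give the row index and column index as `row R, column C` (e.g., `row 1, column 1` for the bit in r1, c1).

Recompute each row's even parity and compare to rp:
  r0: data parity 0, sent rp 0 → ok
  r1: data parity 0, sent rp 0 → ok
  r2: data parity 1, sent rp 0 → mismatch
  r3: data parity 1, sent rp 1 → ok
  r4: data parity 0, sent rp 0 → ok
Recompute each column's even parity and compare to cp:
  c0: data parity 1, sent cp 1 → ok
  c1: data parity 1, sent cp 1 → ok
  c2: data parity 1, sent cp 1 → ok
  c3: data parity 1, sent cp 0 → mismatch
Exactly one row (r2) and one column (c3) fail → the flipped bit is at their intersection.

row 2, column 3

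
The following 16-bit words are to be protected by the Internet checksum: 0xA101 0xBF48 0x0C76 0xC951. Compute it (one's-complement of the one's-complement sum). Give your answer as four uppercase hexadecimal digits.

One's-complement addition (fold any carry out of bit 15 back into bit 0):
  0xA101 + 0xBF48 = 0x16049 → wrap carry → 0x604A
  0x604A + 0x0C76 = 0x06CC0
  0x6CC0 + 0xC951 = 0x13611 → wrap carry → 0x3612
One's-complement sum = 0x3612.
Checksum = ~0x3612 & 0xFFFF = 0xC9ED.

C9ED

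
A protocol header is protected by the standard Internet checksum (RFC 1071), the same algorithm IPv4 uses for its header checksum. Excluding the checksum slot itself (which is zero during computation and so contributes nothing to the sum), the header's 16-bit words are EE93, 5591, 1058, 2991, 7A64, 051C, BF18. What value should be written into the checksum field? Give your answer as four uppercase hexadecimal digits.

4358

One's-complement addition (fold any carry out of bit 15 back into bit 0):
  0xEE93 + 0x5591 = 0x14424 → wrap carry → 0x4425
  0x4425 + 0x1058 = 0x0547D
  0x547D + 0x2991 = 0x07E0E
  0x7E0E + 0x7A64 = 0x0F872
  0xF872 + 0x051C = 0x0FD8E
  0xFD8E + 0xBF18 = 0x1BCA6 → wrap carry → 0xBCA7
One's-complement sum = 0xBCA7.
Checksum = ~0xBCA7 & 0xFFFF = 0x4358.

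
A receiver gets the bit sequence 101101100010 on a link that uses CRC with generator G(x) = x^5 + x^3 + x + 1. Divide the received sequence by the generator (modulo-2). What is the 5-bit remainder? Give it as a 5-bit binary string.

Modulo-2 division of 101101100010 by 101011:
  pos 0: 101101 XOR 101011 = 000110
  pos 3: 110100 XOR 101011 = 011111
  pos 4: 111110 XOR 101011 = 010101
  pos 5: 101011 XOR 101011 = 000000
Remainder = 00000 (zero — the frame passes the CRC check).

00000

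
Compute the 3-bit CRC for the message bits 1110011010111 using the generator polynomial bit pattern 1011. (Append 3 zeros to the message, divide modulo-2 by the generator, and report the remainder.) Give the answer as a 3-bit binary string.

Append 3 zeros: 1110011010111000. Divide by 1011 (XOR where the leading bit is 1):
  pos 0: 1110 XOR 1011 = 0101
  pos 1: 1010 XOR 1011 = 0001
  pos 4: 1110 XOR 1011 = 0101
  pos 5: 1011 XOR 1011 = 0000
  pos 10: 1110 XOR 1011 = 0101
  pos 11: 1010 XOR 1011 = 0001
Remainder (last 3 bits) = 010. This is the CRC / FCS.

010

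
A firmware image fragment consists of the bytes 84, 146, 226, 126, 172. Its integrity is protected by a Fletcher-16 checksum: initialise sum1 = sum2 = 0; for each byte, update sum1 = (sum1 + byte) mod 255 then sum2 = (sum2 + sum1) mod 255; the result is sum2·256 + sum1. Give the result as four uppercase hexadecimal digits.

42F4

Running sums (mod 255):
  after byte 0 (84): sum1=84, sum2=84
  after byte 1 (146): sum1=230, sum2=59
  after byte 2 (226): sum1=201, sum2=5
  after byte 3 (126): sum1=72, sum2=77
  after byte 4 (172): sum1=244, sum2=66
Checksum = sum2·256 + sum1 = 66·256 + 244 = 17140 = 0x42F4.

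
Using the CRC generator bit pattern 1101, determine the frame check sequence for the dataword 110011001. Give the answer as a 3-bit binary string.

Append 3 zeros: 110011001000. Divide by 1101 (XOR where the leading bit is 1):
  pos 0: 1100 XOR 1101 = 0001
  pos 3: 1110 XOR 1101 = 0011
  pos 5: 1101 XOR 1101 = 0000
Remainder (last 3 bits) = 000. This is the CRC / FCS.

000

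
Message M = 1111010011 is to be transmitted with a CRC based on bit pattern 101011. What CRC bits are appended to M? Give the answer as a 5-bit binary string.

Append 5 zeros: 111101001100000. Divide by 101011 (XOR where the leading bit is 1):
  pos 0: 111101 XOR 101011 = 010110
  pos 1: 101100 XOR 101011 = 000111
  pos 4: 111011 XOR 101011 = 010000
  pos 5: 100000 XOR 101011 = 001011
  pos 7: 101100 XOR 101011 = 000111
Remainder (last 5 bits) = 11100. This is the CRC / FCS.

11100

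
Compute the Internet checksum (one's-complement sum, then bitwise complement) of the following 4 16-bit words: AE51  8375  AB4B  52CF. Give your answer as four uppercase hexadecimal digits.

D01D

One's-complement addition (fold any carry out of bit 15 back into bit 0):
  0xAE51 + 0x8375 = 0x131C6 → wrap carry → 0x31C7
  0x31C7 + 0xAB4B = 0x0DD12
  0xDD12 + 0x52CF = 0x12FE1 → wrap carry → 0x2FE2
One's-complement sum = 0x2FE2.
Checksum = ~0x2FE2 & 0xFFFF = 0xD01D.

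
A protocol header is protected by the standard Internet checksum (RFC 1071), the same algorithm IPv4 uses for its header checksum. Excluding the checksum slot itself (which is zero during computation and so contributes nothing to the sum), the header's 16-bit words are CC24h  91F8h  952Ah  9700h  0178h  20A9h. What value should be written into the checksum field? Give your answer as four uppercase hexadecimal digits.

5396

One's-complement addition (fold any carry out of bit 15 back into bit 0):
  0xCC24 + 0x91F8 = 0x15E1C → wrap carry → 0x5E1D
  0x5E1D + 0x952A = 0x0F347
  0xF347 + 0x9700 = 0x18A47 → wrap carry → 0x8A48
  0x8A48 + 0x0178 = 0x08BC0
  0x8BC0 + 0x20A9 = 0x0AC69
One's-complement sum = 0xAC69.
Checksum = ~0xAC69 & 0xFFFF = 0x5396.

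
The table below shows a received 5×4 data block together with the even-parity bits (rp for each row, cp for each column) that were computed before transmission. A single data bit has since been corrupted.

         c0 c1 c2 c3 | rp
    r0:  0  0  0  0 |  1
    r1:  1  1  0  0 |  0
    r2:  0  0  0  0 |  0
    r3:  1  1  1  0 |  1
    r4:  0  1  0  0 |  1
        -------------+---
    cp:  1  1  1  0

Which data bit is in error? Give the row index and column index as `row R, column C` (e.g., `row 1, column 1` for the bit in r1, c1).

Recompute each row's even parity and compare to rp:
  r0: data parity 0, sent rp 1 → mismatch
  r1: data parity 0, sent rp 0 → ok
  r2: data parity 0, sent rp 0 → ok
  r3: data parity 1, sent rp 1 → ok
  r4: data parity 1, sent rp 1 → ok
Recompute each column's even parity and compare to cp:
  c0: data parity 0, sent cp 1 → mismatch
  c1: data parity 1, sent cp 1 → ok
  c2: data parity 1, sent cp 1 → ok
  c3: data parity 0, sent cp 0 → ok
Exactly one row (r0) and one column (c0) fail → the flipped bit is at their intersection.

row 0, column 0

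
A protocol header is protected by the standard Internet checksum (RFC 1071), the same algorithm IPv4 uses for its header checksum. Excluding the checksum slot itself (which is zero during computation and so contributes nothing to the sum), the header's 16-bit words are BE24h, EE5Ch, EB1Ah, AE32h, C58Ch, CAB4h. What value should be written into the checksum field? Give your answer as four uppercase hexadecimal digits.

29EF

One's-complement addition (fold any carry out of bit 15 back into bit 0):
  0xBE24 + 0xEE5C = 0x1AC80 → wrap carry → 0xAC81
  0xAC81 + 0xEB1A = 0x1979B → wrap carry → 0x979C
  0x979C + 0xAE32 = 0x145CE → wrap carry → 0x45CF
  0x45CF + 0xC58C = 0x10B5B → wrap carry → 0x0B5C
  0x0B5C + 0xCAB4 = 0x0D610
One's-complement sum = 0xD610.
Checksum = ~0xD610 & 0xFFFF = 0x29EF.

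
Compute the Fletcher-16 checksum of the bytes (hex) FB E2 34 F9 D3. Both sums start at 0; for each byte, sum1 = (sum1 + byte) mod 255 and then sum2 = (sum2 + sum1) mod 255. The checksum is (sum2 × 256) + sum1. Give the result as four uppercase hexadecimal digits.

DBE0

Running sums (mod 255):
  after byte 0 (FB): sum1=251, sum2=251
  after byte 1 (E2): sum1=222, sum2=218
  after byte 2 (34): sum1=19, sum2=237
  after byte 3 (F9): sum1=13, sum2=250
  after byte 4 (D3): sum1=224, sum2=219
Checksum = sum2·256 + sum1 = 219·256 + 224 = 56288 = 0xDBE0.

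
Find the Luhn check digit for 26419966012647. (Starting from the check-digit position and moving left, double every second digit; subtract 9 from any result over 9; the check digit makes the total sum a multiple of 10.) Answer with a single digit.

6

Partial digits right→left: 7 4 6 2 1 0 6 6 9 9 1 4 6 2
Double every second digit counting from the check-digit position (so the 1st, 3rd, 5th, ... of the partial from the right).
  doubled (with −9 where >9): 5 3 2 3 9 2 3 → sum 27
  kept as-is: 4 2 0 6 9 4 2 → sum 27
Total = 27 + 27 = 54.
Check digit = (10 − (54 mod 10)) mod 10 = 6.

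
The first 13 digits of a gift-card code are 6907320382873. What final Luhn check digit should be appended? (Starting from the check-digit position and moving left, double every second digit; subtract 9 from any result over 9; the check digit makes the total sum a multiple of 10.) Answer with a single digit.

Partial digits right→left: 3 7 8 2 8 3 0 2 3 7 0 9 6
Double every second digit counting from the check-digit position (so the 1st, 3rd, 5th, ... of the partial from the right).
  doubled (with −9 where >9): 6 7 7 0 6 0 3 → sum 29
  kept as-is: 7 2 3 2 7 9 → sum 30
Total = 29 + 30 = 59.
Check digit = (10 − (59 mod 10)) mod 10 = 1.

1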